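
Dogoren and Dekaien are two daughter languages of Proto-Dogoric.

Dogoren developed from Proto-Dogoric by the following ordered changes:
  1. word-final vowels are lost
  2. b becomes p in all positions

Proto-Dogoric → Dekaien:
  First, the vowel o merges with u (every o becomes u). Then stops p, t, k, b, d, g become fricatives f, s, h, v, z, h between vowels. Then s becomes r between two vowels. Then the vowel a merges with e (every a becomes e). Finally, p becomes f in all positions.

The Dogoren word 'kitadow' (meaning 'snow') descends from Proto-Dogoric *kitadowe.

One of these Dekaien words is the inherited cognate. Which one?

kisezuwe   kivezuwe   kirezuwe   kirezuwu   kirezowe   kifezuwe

Dekaien: *kitadowe
  kitadowe → kitaduwe   [vowel merger]
  kitaduwe → kisazuwe   [intervocalic lenition]
  kisazuwe → kirazuwe   [rhotacism]
  kirazuwe → kirezuwe   [vowel merger]
  kirezuwe (rule 5 does not apply)
  giving Dekaien kirezuwe.
The other candidates each miss or misapply at least one Dekaien change.

kirezuwe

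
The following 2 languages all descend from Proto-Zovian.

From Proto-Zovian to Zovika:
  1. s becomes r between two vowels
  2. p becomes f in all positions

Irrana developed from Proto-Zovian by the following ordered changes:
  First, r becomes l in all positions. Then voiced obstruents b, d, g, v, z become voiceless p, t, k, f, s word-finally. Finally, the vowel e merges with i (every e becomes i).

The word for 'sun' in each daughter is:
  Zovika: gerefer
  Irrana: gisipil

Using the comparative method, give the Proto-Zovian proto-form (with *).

*geseper

Position 2: Zovika has e, Irrana has i. Zovika preserves e here (none of its changes turn any other segment into e), so the proto-segment is *e.
Position 7: Zovika has r, Irrana has l. Taking the neighbouring segments as reconstructed: Zovika r can only go back to *r; Irrana l could go back to *l or *r — the one source consistent with every daughter is *r.
Position 5: Zovika has f, Irrana has p. Taking the neighbouring segments as reconstructed: Zovika f could go back to *p or *f; Irrana p can only go back to *p — the one source consistent with every daughter is *p.
This points to *geseper. Verify forward in each daughter:
Zovika: start from *geseper.
  rule 1 (rhotacism): geseper → gereper
  rule 2 (unconditioned shift): gereper → gerefer
  ⇒ Zovika gerefer
Irrana: *geseper
  geseper → gesepel   [unconditioned shift]
  gesepel (rule 2 does not apply)
  gesepel → gisipil   [vowel merger]
  giving Irrana gisipil.
Only *geseper yields all of Zovika gerefer, Irrana gisipil.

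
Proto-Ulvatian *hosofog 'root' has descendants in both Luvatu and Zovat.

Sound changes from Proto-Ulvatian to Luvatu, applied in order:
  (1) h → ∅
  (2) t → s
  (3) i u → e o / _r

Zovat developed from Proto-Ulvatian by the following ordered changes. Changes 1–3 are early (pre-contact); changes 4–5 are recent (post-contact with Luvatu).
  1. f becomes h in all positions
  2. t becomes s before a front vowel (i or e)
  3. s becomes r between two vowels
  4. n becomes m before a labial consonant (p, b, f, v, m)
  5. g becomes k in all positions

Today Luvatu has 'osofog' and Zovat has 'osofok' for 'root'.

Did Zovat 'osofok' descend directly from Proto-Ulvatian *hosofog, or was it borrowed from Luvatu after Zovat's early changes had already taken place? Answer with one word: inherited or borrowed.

If inherited, *hosofog would pass through all of Zovat's changes:
Zovat: *hosofog > hosohog > horohog > horohok  (by unconditioned shift, rhotacism, unconditioned shift)
If borrowed from Luvatu 'osofog' after the early changes, it would undergo only the recent ones:
  rule 4 (nasal place assimilation): no change (osofog)
  rule 5 (unconditioned shift): osofog → osofok
  ⇒ as a loan: osofok
Zovat 'osofok' matches the loan outcome 'osofok', not the inherited 'horohok' — it skipped the early Zovat changes, so it was borrowed from Luvatu.

borrowed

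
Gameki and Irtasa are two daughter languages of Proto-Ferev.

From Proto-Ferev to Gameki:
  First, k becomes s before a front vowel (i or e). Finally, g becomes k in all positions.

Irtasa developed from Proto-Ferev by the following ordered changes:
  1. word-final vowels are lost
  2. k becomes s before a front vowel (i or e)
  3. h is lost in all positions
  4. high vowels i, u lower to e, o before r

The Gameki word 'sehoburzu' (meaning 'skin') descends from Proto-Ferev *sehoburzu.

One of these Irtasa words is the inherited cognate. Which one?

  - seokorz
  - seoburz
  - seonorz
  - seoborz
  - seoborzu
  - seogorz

Irtasa: *sehoburzu > sehoburz > seoburz > seoborz  (by apocope, h-loss, pre-rhotic lowering)

seoborz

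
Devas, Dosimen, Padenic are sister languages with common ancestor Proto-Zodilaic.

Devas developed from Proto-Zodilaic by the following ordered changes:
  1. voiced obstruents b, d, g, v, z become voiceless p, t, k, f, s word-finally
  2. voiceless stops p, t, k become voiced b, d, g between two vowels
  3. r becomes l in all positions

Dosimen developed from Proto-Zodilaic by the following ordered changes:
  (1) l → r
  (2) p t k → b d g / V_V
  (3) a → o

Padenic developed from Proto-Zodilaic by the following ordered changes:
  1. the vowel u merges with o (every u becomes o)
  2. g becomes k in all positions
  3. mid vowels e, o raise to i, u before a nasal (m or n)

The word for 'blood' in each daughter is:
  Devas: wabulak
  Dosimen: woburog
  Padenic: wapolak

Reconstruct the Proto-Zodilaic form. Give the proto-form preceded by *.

Position 7: Devas has k, Dosimen has g, Padenic has k. Taking the neighbouring segments as reconstructed: Devas k could go back to *k or *g; Dosimen g can only go back to *g; Padenic k could go back to *k or *g — the one source consistent with every daughter is *g.
Position 5: Devas has l, Dosimen has r, Padenic has l. Padenic preserves l here (none of its changes turn any other segment into l), so the proto-segment is *l.
Position 6: Devas has a, Dosimen has o, Padenic has a. Devas preserves a here (none of its changes turn any other segment into a), so the proto-segment is *a.
This points to *wapulag. Verify forward in each daughter:
Devas: *wapulag
  wapulag → wapulak   [final devoicing]
  wapulak → wabulak   [intervocalic voicing]
  wabulak (rule 3 does not apply)
  giving Devas wabulak.
Dosimen: start from *wapulag.
  rule 1 (unconditioned shift): wapulag → wapurag
  rule 2 (intervocalic voicing): wapurag → waburag
  rule 3 (vowel merger): waburag → woburog
  ⇒ Dosimen woburog
Padenic: start from *wapulag.
  rule 1 (vowel merger): wapulag → wapolag
  rule 2 (unconditioned shift): wapolag → wapolak
  rule 3: no change — wapolak
  ⇒ Padenic wapolak
Only *wapulag yields all of Devas wabulak, Dosimen woburog, Padenic wapolak.

*wapulag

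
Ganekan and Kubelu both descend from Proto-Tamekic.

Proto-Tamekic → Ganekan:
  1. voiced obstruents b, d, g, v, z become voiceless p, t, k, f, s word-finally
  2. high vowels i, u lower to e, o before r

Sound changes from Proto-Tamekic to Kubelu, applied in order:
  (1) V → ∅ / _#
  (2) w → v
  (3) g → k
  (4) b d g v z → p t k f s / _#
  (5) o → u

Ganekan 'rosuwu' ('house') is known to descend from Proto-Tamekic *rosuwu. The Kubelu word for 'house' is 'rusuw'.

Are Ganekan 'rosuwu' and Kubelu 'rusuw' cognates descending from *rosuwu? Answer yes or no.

Derive the expected Kubelu reflex of *rosuwu:
Kubelu: start from *rosuwu.
  rule 1 (apocope): rosuwu → rosuw
  rule 2 (unconditioned shift): rosuw → rosuv
  rule 3: no change — rosuv
  rule 4 (final devoicing): rosuv → rosuf
  rule 5 (vowel merger): rosuf → rusuf
  ⇒ Kubelu rusuf
The regular Kubelu reflex would be 'rusuf', but the attested form is 'rusuw'. The correspondence is irregular, so they are not cognates (the Kubelu form has a different source).

no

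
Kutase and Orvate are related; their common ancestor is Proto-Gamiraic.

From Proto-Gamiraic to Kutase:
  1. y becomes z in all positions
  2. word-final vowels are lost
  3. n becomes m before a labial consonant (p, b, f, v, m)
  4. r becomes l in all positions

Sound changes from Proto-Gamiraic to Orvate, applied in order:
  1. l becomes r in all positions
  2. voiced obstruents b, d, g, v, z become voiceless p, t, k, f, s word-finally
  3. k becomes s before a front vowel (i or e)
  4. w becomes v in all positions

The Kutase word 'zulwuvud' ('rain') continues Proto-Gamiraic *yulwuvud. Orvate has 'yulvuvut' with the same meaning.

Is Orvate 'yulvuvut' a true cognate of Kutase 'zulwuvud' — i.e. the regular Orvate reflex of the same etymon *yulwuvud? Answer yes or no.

Derive the expected Orvate reflex of *yulwuvud:
Orvate: start from *yulwuvud.
  rule 1 (unconditioned shift): yulwuvud → yurwuvud
  rule 2 (final devoicing): yurwuvud → yurwuvut
  rule 3: no change — yurwuvut
  rule 4 (unconditioned shift): yurwuvut → yurvuvut
  ⇒ Orvate yurvuvut
The regular Orvate reflex would be 'yurvuvut', but the attested form is 'yulvuvut'. The correspondence is irregular, so they are not cognates (the Orvate form has a different source).

no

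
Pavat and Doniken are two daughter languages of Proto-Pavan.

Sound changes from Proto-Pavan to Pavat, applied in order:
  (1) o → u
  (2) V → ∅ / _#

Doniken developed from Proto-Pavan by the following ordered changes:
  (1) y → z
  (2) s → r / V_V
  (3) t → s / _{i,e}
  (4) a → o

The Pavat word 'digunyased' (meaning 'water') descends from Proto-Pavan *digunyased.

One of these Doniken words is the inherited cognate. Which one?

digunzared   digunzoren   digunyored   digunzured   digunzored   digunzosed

Doniken: *digunyased > digunzased > digunzared > digunzored  (by unconditioned shift, rhotacism, vowel merger)

digunzored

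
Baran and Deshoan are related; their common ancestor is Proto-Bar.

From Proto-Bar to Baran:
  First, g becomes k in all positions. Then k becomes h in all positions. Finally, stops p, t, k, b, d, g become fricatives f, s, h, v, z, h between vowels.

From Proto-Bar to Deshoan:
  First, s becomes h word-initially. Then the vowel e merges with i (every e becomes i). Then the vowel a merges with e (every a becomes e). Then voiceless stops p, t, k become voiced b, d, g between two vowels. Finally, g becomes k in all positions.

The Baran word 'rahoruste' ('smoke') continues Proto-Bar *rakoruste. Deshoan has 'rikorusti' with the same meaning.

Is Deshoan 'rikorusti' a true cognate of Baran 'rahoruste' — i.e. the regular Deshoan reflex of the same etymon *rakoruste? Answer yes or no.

Derive the expected Deshoan reflex of *rakoruste:
Deshoan: *rakoruste
  rakoruste (rule 1 does not apply)
  rakoruste → rakorusti   [vowel merger]
  rakorusti → rekorusti   [vowel merger]
  rekorusti → regorusti   [intervocalic voicing]
  regorusti → rekorusti   [unconditioned shift]
  giving Deshoan rekorusti.
The regular Deshoan reflex would be 'rekorusti', but the attested form is 'rikorusti'. The correspondence is irregular, so they are not cognates (the Deshoan form has a different source).

no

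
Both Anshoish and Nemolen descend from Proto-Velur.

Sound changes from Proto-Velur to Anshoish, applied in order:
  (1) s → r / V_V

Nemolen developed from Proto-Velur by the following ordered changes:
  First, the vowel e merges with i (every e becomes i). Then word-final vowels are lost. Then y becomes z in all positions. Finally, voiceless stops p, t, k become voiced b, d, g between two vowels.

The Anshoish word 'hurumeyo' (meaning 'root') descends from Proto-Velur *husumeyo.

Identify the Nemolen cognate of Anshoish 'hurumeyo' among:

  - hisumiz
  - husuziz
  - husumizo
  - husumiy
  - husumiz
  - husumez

Nemolen: *husumeyo
  husumeyo → husumiyo   [vowel merger]
  husumiyo → husumiy   [apocope]
  husumiy → husumiz   [unconditioned shift]
  husumiz (rule 4 does not apply)
  giving Nemolen husumiz.
The other candidates each miss or misapply at least one Nemolen change.

husumiz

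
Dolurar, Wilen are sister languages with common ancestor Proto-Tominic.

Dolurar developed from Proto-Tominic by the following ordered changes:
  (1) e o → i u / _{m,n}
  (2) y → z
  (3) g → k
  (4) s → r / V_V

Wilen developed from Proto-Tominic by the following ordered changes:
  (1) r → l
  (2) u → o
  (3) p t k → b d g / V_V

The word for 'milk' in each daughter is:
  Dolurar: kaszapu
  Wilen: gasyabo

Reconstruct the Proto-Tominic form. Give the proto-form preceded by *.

Position 7: Dolurar has u, Wilen has o. Taking the neighbouring segments as reconstructed: Dolurar u can only go back to *u; Wilen o could go back to *o or *u — the one source consistent with every daughter is *u.
Position 4: Dolurar has z, Wilen has y. Wilen preserves y here (none of its changes turn any other segment into y), so the proto-segment is *y.
Position 6: Dolurar has p, Wilen has b. Dolurar preserves p here (none of its changes turn any other segment into p), so the proto-segment is *p.
This points to *gasyapu. Verify forward in each daughter:
Dolurar: *gasyapu > gaszapu > kaszapu  (by unconditioned shift, unconditioned shift)
Wilen: *gasyapu > gasyapo > gasyabo  (by vowel merger, intervocalic voicing)
*gasyapu is the unique common source.

*gasyapu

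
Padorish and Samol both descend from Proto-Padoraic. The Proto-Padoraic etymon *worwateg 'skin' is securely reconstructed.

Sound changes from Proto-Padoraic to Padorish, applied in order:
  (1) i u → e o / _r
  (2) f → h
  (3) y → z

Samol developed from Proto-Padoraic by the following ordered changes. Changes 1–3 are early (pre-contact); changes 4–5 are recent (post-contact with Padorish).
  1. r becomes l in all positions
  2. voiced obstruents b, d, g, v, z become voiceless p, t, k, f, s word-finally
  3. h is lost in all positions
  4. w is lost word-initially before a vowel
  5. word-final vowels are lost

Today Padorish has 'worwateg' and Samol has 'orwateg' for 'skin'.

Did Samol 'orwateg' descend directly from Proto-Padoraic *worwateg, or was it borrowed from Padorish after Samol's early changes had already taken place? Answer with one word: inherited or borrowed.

borrowed

If inherited, *worwateg would pass through all of Samol's changes:
Samol: start from *worwateg.
  rule 1 (unconditioned shift): worwateg → wolwateg
  rule 2 (final devoicing): wolwateg → wolwatek
  rule 3: no change — wolwatek
  rule 4 (glide loss): wolwatek → olwatek
  rule 5: no change — olwatek
  ⇒ Samol olwatek
If borrowed from Padorish 'worwateg' after the early changes, it would undergo only the recent ones:
  rule 4 (glide loss): worwateg → orwateg
  rule 5 (apocope): no change (orwateg)
  ⇒ as a loan: orwateg
Samol 'orwateg' matches the loan outcome 'orwateg', not the inherited 'olwatek' — it skipped the early Samol changes, so it was borrowed from Padorish.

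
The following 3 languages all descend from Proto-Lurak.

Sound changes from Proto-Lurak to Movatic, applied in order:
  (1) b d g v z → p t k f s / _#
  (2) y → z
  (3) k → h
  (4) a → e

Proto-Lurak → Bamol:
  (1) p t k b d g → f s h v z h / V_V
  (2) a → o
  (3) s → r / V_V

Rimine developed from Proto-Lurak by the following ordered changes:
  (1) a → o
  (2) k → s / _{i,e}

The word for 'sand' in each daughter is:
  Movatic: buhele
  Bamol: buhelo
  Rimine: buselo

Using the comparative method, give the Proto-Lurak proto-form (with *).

Position 6: Movatic has e, Bamol has o, Rimine has o. Taking the neighbouring segments as reconstructed: Movatic e could go back to *a or *e; Bamol o could go back to *a or *o; Rimine o could go back to *a or *o — the one source consistent with every daughter is *a.
Position 3: Movatic has h, Bamol has h, Rimine has s. Taking the neighbouring segments as reconstructed: Movatic h could go back to *k or *h; Bamol h could go back to *k or *g or *h; Rimine s could go back to *k or *s — the one source consistent with every daughter is *k.
This points to *bukela. Verify forward in each daughter:
Movatic: *bukela > buhela > buhele  (by unconditioned shift, vowel merger)
Bamol: *bukela
  bukela → buhela   [intervocalic lenition]
  buhela → buhelo   [vowel merger]
  buhelo (rule 3 does not apply)
  giving Bamol buhelo.
Rimine: start from *bukela.
  rule 1 (vowel merger): bukela → bukelo
  rule 2 (palatalisation): bukelo → buselo
  ⇒ Rimine buselo
No other proto-form is consistent with every reflex, so the reconstruction is *bukela.

*bukela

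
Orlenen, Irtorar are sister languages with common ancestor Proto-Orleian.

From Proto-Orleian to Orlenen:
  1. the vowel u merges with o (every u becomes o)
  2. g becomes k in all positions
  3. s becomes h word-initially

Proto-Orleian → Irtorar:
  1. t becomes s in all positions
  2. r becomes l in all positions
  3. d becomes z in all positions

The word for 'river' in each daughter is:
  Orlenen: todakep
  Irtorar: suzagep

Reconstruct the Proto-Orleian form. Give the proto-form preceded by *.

Position 3: Orlenen has d, Irtorar has z. Orlenen preserves d here (none of its changes turn any other segment into d), so the proto-segment is *d.
Position 5: Orlenen has k, Irtorar has g. Irtorar preserves g here (none of its changes turn any other segment into g), so the proto-segment is *g.
Verify the candidate proto-form against each daughter:
Orlenen: *tudagep > todagep > todakep  (by vowel merger, unconditioned shift)
Irtorar: *tudagep
  tudagep → sudagep   [unconditioned shift]
  sudagep (rule 2 does not apply)
  sudagep → suzagep   [unconditioned shift]
  giving Irtorar suzagep.
*tudagep is the unique common source.

*tudagep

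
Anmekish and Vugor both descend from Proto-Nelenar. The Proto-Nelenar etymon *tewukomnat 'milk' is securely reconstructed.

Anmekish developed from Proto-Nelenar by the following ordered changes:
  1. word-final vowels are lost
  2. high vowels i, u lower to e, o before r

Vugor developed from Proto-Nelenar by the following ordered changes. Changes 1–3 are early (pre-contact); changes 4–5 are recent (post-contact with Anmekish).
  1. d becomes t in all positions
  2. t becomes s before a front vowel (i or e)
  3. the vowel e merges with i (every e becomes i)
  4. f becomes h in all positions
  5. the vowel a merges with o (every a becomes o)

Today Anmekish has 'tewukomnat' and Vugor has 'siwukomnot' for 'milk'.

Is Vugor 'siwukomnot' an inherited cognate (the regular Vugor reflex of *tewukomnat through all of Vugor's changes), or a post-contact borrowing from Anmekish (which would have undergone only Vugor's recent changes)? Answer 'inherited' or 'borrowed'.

If inherited, *tewukomnat would pass through all of Vugor's changes:
Vugor: *tewukomnat
  tewukomnat (rule 1 does not apply)
  tewukomnat → sewukomnat   [palatalisation]
  sewukomnat → siwukomnat   [vowel merger]
  siwukomnat (rule 4 does not apply)
  siwukomnat → siwukomnot   [vowel merger]
  giving Vugor siwukomnot.
If borrowed from Anmekish 'tewukomnat' after the early changes, it would undergo only the recent ones:
  rule 4 (unconditioned shift): no change (tewukomnat)
  rule 5 (vowel merger): tewukomnat → tewukomnot
  ⇒ as a loan: tewukomnot
Vugor 'siwukomnot' matches the inherited outcome exactly, so it is an inherited cognate, not a loan.

inherited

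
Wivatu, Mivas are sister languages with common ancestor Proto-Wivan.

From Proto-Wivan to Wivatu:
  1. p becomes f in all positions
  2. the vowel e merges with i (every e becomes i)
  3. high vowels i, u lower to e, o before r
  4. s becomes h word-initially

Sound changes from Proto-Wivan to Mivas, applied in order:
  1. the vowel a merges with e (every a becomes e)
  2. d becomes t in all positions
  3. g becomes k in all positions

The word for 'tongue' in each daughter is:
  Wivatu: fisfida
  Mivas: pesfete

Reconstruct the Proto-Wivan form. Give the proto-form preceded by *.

Position 2: Wivatu has i, Mivas has e. Taking the neighbouring segments as reconstructed: Wivatu i could go back to *e or *i; Mivas e could go back to *a or *e — the one source consistent with every daughter is *e.
Position 7: Wivatu has a, Mivas has e. Wivatu preserves a here (none of its changes turn any other segment into a), so the proto-segment is *a.
Verify the candidate proto-form against each daughter:
Wivatu: start from *pesfeda.
  rule 1 (unconditioned shift): pesfeda → fesfeda
  rule 2 (vowel merger): fesfeda → fisfida
  rule 3: no change — fisfida
  rule 4: no change — fisfida
  ⇒ Wivatu fisfida
Mivas: *pesfeda > pesfede > pesfete  (by vowel merger, unconditioned shift)
No other proto-form is consistent with every reflex, so the reconstruction is *pesfeda.

*pesfeda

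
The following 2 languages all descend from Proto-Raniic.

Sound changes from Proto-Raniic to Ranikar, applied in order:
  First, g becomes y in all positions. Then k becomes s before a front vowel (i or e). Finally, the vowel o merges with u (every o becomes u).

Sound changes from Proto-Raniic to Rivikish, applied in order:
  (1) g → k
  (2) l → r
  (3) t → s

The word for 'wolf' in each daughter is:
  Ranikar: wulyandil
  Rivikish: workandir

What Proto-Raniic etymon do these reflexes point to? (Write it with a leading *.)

*wolgandil

Position 3: Ranikar has l, Rivikish has r. Ranikar preserves l here (none of its changes turn any other segment into l), so the proto-segment is *l.
Position 2: Ranikar has u, Rivikish has o. Rivikish preserves o here (none of its changes turn any other segment into o), so the proto-segment is *o.
Position 9: Ranikar has l, Rivikish has r. Ranikar preserves l here (none of its changes turn any other segment into l), so the proto-segment is *l.
Continuing position by position gives *wolgandil; check it forward:
Ranikar: *wolgandil
  wolgandil → wolyandil   [unconditioned shift]
  wolyandil (rule 2 does not apply)
  wolyandil → wulyandil   [vowel merger]
  giving Ranikar wulyandil.
Rivikish: start from *wolgandil.
  rule 1 (unconditioned shift): wolgandil → wolkandil
  rule 2 (unconditioned shift): wolkandil → workandir
  rule 3: no change — workandir
  ⇒ Rivikish workandir
No other proto-form is consistent with every reflex, so the reconstruction is *wolgandil.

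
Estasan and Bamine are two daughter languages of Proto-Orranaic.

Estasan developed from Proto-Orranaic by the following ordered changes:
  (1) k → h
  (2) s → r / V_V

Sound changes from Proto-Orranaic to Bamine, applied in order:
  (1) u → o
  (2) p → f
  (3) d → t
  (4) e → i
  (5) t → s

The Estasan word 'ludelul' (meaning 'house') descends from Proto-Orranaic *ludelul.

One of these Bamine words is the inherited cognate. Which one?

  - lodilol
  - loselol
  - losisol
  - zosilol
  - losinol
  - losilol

losilol

Bamine: start from *ludelul.
  rule 1 (vowel merger): ludelul → lodelol
  rule 2: no change — lodelol
  rule 3 (unconditioned shift): lodelol → lotelol
  rule 4 (vowel merger): lotelol → lotilol
  rule 5 (unconditioned shift): lotilol → losilol
  ⇒ Bamine losilol
The other candidates each miss or misapply at least one Bamine change.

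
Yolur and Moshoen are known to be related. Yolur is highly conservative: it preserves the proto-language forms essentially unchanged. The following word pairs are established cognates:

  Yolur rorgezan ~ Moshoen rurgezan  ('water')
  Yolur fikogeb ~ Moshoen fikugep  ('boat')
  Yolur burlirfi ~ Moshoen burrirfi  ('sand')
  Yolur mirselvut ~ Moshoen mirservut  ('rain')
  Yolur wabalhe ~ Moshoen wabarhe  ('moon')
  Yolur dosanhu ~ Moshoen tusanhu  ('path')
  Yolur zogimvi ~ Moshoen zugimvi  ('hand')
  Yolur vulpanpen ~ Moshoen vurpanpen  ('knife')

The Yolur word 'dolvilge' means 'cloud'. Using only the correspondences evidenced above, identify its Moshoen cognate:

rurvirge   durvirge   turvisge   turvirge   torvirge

turvirge

dosanhu ~ tusanhu — Yolur d corresponds to Moshoen t word-initially before a back vowel.
fikogeb ~ fikugep, dosanhu ~ tusanhu — Yolur o corresponds to Moshoen u after a consonant, before a consonant other than r, m, n, p, b, f, v.
mirselvut ~ mirservut — Yolur l corresponds to Moshoen r after a vowel, before a labial obstruent.
wabalhe ~ wabarhe — Yolur l corresponds to Moshoen r after a vowel, before a consonant other than r, m, n, p, b, f, v.
Applying these to Yolur 'dolvilge':
  dolvilge → tolvilge   (d→t word-initially before a back vowel)
  tolvilge → tulvilge   (o→u after a consonant, before a consonant other than r, m, n, p, b, f, v)
  tulvilge → turvilge   (l→r after a vowel, before a labial obstruent)
  turvilge → turvirge   (l→r after a vowel, before a consonant other than r, m, n, p, b, f, v)
So the Moshoen cognate is 'turvirge'.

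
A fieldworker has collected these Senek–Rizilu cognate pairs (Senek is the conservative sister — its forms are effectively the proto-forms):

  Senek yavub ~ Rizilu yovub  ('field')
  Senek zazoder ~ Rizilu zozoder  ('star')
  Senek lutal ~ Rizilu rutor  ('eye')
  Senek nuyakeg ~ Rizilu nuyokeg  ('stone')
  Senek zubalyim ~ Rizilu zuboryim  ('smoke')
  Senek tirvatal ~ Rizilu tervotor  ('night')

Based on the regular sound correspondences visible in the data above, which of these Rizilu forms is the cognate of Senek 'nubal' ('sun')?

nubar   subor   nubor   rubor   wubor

nubor

zazoder ~ zozoder, lutal ~ rutor — Senek a corresponds to Rizilu o after a consonant, before a consonant other than r, m, n, p, b, f, v.
lutal ~ rutor, tirvatal ~ tervotor — Senek l corresponds to Rizilu r word-finally.
Applying these to Senek 'nubal':
  nubal → nubol   (a→o after a consonant, before a consonant other than r, m, n, p, b, f, v)
  nubol → nubor   (l→r word-finally)
So the Rizilu cognate is 'nubor'.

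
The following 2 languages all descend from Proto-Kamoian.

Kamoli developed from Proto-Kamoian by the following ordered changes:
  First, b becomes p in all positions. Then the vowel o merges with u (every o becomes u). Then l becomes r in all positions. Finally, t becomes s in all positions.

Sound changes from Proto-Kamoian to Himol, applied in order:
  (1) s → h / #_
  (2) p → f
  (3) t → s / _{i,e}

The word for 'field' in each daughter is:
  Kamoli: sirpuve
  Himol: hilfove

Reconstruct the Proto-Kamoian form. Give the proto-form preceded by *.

*silpove

Position 4: Kamoli has p, Himol has f. Taking the neighbouring segments as reconstructed: Kamoli p could go back to *p or *b; Himol f could go back to *p or *f — the one source consistent with every daughter is *p.
Position 3: Kamoli has r, Himol has l. Himol preserves l here (none of its changes turn any other segment into l), so the proto-segment is *l.
Position 1: Kamoli has s, Himol has h. Taking the neighbouring segments as reconstructed: Kamoli s could go back to *t or *s; Himol h could go back to *s or *h — the one source consistent with every daughter is *s.
This points to *silpove. Verify forward in each daughter:
Kamoli: start from *silpove.
  rule 1: no change — silpove
  rule 2 (vowel merger): silpove → silpuve
  rule 3 (unconditioned shift): silpuve → sirpuve
  rule 4: no change — sirpuve
  ⇒ Kamoli sirpuve
Himol: *silpove > hilpove > hilfove  (by debuccalisation, unconditioned shift)
No other proto-form is consistent with every reflex, so the reconstruction is *silpove.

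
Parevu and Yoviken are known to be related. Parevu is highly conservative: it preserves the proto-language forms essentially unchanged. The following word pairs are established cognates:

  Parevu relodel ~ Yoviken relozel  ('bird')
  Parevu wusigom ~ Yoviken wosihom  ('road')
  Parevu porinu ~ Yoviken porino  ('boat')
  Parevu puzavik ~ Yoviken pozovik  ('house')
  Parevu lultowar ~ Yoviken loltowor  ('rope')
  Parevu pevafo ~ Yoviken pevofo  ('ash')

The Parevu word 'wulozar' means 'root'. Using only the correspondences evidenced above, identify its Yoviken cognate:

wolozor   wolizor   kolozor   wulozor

wolozor

wusigom ~ wosihom, puzavik ~ pozovik — Parevu u corresponds to Yoviken o after a consonant, before a consonant other than r, m, n, p, b, f, v.
lultowar ~ loltowor — Parevu a corresponds to Yoviken o after a consonant, before r.
Applying these to Parevu 'wulozar':
  wulozar → wolozar   (u→o after a consonant, before a consonant other than r, m, n, p, b, f, v)
  wolozar → wolozor   (a→o after a consonant, before r)
So the Yoviken cognate is 'wolozor'.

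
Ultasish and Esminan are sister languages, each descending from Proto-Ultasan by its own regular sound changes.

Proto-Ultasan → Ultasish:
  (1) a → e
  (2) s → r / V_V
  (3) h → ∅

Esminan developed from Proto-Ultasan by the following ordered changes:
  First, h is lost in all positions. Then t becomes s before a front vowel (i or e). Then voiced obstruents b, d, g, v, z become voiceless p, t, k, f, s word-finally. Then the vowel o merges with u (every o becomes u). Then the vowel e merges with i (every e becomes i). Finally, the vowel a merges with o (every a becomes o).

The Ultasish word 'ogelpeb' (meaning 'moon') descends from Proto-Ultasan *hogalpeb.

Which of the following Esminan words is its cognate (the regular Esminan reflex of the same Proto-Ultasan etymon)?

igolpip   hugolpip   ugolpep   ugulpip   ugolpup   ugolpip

Esminan: *hogalpeb > ogalpeb > ogalpep > ugalpep > ugalpip > ugolpip  (by h-loss, final devoicing, vowel merger, vowel merger, vowel merger)

ugolpip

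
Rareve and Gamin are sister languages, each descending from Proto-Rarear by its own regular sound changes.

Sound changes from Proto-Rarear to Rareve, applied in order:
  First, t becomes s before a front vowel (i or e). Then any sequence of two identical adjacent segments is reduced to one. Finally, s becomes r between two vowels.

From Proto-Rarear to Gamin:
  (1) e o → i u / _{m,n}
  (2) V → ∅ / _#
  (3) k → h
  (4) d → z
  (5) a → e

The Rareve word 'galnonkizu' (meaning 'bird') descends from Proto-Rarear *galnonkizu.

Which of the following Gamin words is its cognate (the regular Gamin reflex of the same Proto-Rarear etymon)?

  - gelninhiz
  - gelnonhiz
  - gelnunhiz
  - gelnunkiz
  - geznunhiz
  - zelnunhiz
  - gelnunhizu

gelnunhiz

Gamin: *galnonkizu
  galnonkizu → galnunkizu   [pre-nasal raising]
  galnunkizu → galnunkiz   [apocope]
  galnunkiz → galnunhiz   [unconditioned shift]
  galnunhiz (rule 4 does not apply)
  galnunhiz → gelnunhiz   [vowel merger]
  giving Gamin gelnunhiz.
Only 'gelnunhiz' matches the regular Gamin development of *galnonkizu.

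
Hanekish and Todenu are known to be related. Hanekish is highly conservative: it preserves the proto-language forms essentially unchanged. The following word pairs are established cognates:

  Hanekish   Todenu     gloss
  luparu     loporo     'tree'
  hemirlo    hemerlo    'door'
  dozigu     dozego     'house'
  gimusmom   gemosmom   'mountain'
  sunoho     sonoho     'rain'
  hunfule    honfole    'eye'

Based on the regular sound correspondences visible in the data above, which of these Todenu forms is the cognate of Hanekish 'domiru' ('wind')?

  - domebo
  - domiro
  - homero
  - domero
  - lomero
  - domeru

domero

hemirlo ~ hemerlo — Hanekish i corresponds to Todenu e after a consonant, before r.
luparu ~ loporo, dozigu ~ dozego — Hanekish u corresponds to Todenu o word-finally.
Applying these to Hanekish 'domiru':
  domiru → domeru   (i→e after a consonant, before r)
  domeru → domero   (u→o word-finally)
So the Todenu cognate is 'domero'.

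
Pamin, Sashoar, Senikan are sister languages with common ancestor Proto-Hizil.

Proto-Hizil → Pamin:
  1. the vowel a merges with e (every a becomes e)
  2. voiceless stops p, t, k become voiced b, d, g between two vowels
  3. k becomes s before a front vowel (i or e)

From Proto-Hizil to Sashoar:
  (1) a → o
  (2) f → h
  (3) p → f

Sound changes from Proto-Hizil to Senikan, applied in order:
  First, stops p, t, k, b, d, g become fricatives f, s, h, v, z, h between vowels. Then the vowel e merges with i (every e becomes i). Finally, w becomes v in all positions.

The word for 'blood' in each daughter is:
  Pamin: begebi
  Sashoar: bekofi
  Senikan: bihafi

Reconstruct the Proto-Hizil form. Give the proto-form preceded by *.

Position 4: Pamin has e, Sashoar has o, Senikan has a. Senikan preserves a here (none of its changes turn any other segment into a), so the proto-segment is *a.
Position 5: Pamin has b, Sashoar has f, Senikan has f. In Sashoar, f can only continue *p, so the proto-segment is *p.
Verify the candidate proto-form against each daughter:
Pamin: *bekapi > bekepi > begebi  (by vowel merger, intervocalic voicing)
Sashoar: *bekapi
  bekapi → bekopi   [vowel merger]
  bekopi (rule 2 does not apply)
  bekopi → bekofi   [unconditioned shift]
  giving Sashoar bekofi.
Senikan: *bekapi
  bekapi → behafi   [intervocalic lenition]
  behafi → bihafi   [vowel merger]
  bihafi (rule 3 does not apply)
  giving Senikan bihafi.
No other proto-form is consistent with every reflex, so the reconstruction is *bekapi.

*bekapi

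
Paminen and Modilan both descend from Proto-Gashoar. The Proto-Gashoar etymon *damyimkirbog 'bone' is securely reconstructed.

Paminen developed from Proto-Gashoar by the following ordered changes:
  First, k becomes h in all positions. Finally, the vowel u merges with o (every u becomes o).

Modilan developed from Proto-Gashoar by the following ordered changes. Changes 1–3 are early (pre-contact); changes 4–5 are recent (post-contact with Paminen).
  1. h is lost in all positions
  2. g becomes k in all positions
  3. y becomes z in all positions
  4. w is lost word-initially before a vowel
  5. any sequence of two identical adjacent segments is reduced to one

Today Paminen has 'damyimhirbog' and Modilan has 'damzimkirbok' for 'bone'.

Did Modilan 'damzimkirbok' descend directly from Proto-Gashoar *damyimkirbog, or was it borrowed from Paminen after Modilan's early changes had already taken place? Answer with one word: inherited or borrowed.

inherited

If inherited, *damyimkirbog would pass through all of Modilan's changes:
Modilan: *damyimkirbog > damyimkirbok > damzimkirbok  (by unconditioned shift, unconditioned shift)
If borrowed from Paminen 'damyimhirbog' after the early changes, it would undergo only the recent ones:
  rule 4 (glide loss): no change (damyimhirbog)
  rule 5 (degemination): no change (damyimhirbog)
  ⇒ as a loan: damyimhirbog
Modilan 'damzimkirbok' matches the inherited outcome exactly, so it is an inherited cognate, not a loan.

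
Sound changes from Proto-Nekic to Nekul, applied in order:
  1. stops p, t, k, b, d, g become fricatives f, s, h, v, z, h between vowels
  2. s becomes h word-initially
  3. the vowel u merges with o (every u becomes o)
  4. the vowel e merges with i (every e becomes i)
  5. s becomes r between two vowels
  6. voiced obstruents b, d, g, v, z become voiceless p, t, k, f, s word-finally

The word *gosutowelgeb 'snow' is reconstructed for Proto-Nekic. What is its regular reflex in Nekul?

Nekul: *gosutowelgeb
  gosutowelgeb → gosusowelgeb   [intervocalic lenition]
  gosusowelgeb (rule 2 does not apply)
  gosusowelgeb → gososowelgeb   [vowel merger]
  gososowelgeb → gososowilgib   [vowel merger]
  gososowilgib → gororowilgib   [rhotacism]
  gororowilgib → gororowilgip   [final devoicing]
  giving Nekul gororowilgip.

gororowilgip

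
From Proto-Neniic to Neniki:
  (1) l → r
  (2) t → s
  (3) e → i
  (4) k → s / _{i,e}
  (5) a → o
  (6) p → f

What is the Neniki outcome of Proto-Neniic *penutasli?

finusosri

Neniki: start from *penutasli.
  rule 1 (unconditioned shift): penutasli → penutasri
  rule 2 (unconditioned shift): penutasri → penusasri
  rule 3 (vowel merger): penusasri → pinusasri
  rule 4: no change — pinusasri
  rule 5 (vowel merger): pinusasri → pinusosri
  rule 6 (unconditioned shift): pinusosri → finusosri
  ⇒ Neniki finusosri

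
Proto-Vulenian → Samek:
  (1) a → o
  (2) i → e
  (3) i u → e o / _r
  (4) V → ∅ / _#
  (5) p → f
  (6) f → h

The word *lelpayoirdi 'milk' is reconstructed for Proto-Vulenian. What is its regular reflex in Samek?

Samek: *lelpayoirdi
  lelpayoirdi → lelpoyoirdi   [vowel merger]
  lelpoyoirdi → lelpoyoerde   [vowel merger]
  lelpoyoerde (rule 3 does not apply)
  lelpoyoerde → lelpoyoerd   [apocope]
  lelpoyoerd → lelfoyoerd   [unconditioned shift]
  lelfoyoerd → lelhoyoerd   [unconditioned shift]
  giving Samek lelhoyoerd.

lelhoyoerd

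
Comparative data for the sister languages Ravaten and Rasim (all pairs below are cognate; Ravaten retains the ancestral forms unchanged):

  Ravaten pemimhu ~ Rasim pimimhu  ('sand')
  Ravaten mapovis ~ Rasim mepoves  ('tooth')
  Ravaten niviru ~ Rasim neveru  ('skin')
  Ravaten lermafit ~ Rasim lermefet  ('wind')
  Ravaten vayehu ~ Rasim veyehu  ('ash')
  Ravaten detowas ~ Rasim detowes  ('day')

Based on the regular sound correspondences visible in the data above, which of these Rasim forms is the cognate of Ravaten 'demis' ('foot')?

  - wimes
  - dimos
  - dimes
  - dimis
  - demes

dimes

pemimhu ~ pimimhu — Ravaten e corresponds to Rasim i after a consonant, before a nasal.
mapovis ~ mepoves, lermafit ~ lermefet — Ravaten i corresponds to Rasim e after a consonant, before a consonant other than r, m, n, p, b, f, v.
Applying these to Ravaten 'demis':
  demis → dimis   (e→i after a consonant, before a nasal)
  dimis → dimes   (i→e after a consonant, before a consonant other than r, m, n, p, b, f, v)
So the Rasim cognate is 'dimes'.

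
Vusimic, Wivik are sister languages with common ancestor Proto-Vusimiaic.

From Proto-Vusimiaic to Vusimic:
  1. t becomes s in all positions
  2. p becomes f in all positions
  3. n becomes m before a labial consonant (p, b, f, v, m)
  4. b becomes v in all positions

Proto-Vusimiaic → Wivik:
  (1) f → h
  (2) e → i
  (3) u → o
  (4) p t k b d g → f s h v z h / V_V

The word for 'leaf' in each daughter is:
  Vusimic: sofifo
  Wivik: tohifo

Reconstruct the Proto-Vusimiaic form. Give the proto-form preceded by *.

*tofipo

Position 5: Vusimic has f, Wivik has f. In Wivik, f can only continue *p, so the proto-segment is *p.
Position 1: Vusimic has s, Wivik has t. Wivik preserves t here (none of its changes turn any other segment into t), so the proto-segment is *t.
This points to *tofipo. Verify forward in each daughter:
Vusimic: start from *tofipo.
  rule 1 (unconditioned shift): tofipo → sofipo
  rule 2 (unconditioned shift): sofipo → sofifo
  rule 3: no change — sofifo
  rule 4: no change — sofifo
  ⇒ Vusimic sofifo
Wivik: *tofipo > tohipo > tohifo  (by unconditioned shift, intervocalic lenition)
No other proto-form is consistent with every reflex, so the reconstruction is *tofipo.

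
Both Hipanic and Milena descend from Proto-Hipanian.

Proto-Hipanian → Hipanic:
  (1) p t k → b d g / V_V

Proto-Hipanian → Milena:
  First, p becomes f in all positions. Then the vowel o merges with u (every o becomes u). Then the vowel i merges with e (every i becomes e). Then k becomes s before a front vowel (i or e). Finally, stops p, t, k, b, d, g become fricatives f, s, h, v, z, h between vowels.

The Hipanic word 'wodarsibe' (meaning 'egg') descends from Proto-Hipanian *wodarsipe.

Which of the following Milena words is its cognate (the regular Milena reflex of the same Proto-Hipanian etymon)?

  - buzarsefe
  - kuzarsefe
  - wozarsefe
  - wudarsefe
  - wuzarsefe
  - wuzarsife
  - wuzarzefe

wuzarsefe

Milena: *wodarsipe > wodarsife > wudarsife > wudarsefe > wuzarsefe  (by unconditioned shift, vowel merger, vowel merger, intervocalic lenition)
The other candidates each miss or misapply at least one Milena change.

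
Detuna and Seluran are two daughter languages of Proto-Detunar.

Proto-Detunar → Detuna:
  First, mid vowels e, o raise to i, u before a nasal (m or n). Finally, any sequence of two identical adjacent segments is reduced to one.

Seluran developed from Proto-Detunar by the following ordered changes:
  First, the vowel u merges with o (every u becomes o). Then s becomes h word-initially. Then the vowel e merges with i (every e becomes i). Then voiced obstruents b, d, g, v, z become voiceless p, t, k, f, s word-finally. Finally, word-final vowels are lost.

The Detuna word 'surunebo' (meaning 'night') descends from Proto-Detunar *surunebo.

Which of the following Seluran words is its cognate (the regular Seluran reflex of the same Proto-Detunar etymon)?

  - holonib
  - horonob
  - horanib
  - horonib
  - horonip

Seluran: *surunebo > soronebo > horonebo > horonibo > horonib  (by vowel merger, debuccalisation, vowel merger, apocope)
Only 'horonib' matches the regular Seluran development of *surunebo.

horonib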